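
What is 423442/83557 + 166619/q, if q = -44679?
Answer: 4996781335/3733243203 ≈ 1.3385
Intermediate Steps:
423442/83557 + 166619/q = 423442/83557 + 166619/(-44679) = 423442*(1/83557) + 166619*(-1/44679) = 423442/83557 - 166619/44679 = 4996781335/3733243203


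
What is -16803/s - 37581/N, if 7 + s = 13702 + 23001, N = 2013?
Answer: -14271685/746152 ≈ -19.127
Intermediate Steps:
s = 36696 (s = -7 + (13702 + 23001) = -7 + 36703 = 36696)
-16803/s - 37581/N = -16803/36696 - 37581/2013 = -16803*1/36696 - 37581*1/2013 = -5601/12232 - 12527/671 = -14271685/746152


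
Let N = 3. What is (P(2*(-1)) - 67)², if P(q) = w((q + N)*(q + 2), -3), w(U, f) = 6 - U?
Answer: 3721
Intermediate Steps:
P(q) = 6 - (2 + q)*(3 + q) (P(q) = 6 - (q + 3)*(q + 2) = 6 - (3 + q)*(2 + q) = 6 - (2 + q)*(3 + q))
(P(2*(-1)) - 67)² = ((2*(-1))*(-5 - 2*(-1)) - 67)² = (-2*(-5 - 1*(-2)) - 67)² = (-2*(-5 + 2) - 67)² = (-2*(-3) - 67)² = (6 - 67)² = (-61)² = 3721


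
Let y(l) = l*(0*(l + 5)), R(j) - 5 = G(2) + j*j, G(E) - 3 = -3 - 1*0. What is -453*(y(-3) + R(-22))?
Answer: -221517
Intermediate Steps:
G(E) = 0 (G(E) = 3 + (-3 - 1*0) = 3 + (-3 + 0) = 3 - 3 = 0)
R(j) = 5 + j² (R(j) = 5 + (0 + j*j) = 5 + (0 + j²) = 5 + j²)
y(l) = 0 (y(l) = l*(0*(5 + l)) = l*0 = 0)
-453*(y(-3) + R(-22)) = -453*(0 + (5 + (-22)²)) = -453*(0 + (5 + 484)) = -453*(0 + 489) = -453*489 = -221517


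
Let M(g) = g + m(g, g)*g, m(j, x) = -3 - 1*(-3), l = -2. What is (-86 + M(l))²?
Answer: 7744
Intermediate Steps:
m(j, x) = 0 (m(j, x) = -3 + 3 = 0)
M(g) = g (M(g) = g + 0*g = g + 0 = g)
(-86 + M(l))² = (-86 - 2)² = (-88)² = 7744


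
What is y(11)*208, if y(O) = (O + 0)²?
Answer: 25168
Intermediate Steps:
y(O) = O²
y(11)*208 = 11²*208 = 121*208 = 25168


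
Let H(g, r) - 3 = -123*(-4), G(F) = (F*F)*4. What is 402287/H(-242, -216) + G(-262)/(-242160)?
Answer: 81068254/99891 ≈ 811.57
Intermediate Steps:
G(F) = 4*F² (G(F) = F²*4 = 4*F²)
H(g, r) = 495 (H(g, r) = 3 - 123*(-4) = 3 + 492 = 495)
402287/H(-242, -216) + G(-262)/(-242160) = 402287/495 + (4*(-262)²)/(-242160) = 402287*(1/495) + (4*68644)*(-1/242160) = 402287/495 + 274576*(-1/242160) = 402287/495 - 17161/15135 = 81068254/99891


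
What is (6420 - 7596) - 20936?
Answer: -22112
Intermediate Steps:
(6420 - 7596) - 20936 = -1176 - 20936 = -22112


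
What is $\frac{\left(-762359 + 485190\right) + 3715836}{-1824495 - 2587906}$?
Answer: $- \frac{3438667}{4412401} \approx -0.77932$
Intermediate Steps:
$\frac{\left(-762359 + 485190\right) + 3715836}{-1824495 - 2587906} = \frac{-277169 + 3715836}{-4412401} = 3438667 \left(- \frac{1}{4412401}\right) = - \frac{3438667}{4412401}$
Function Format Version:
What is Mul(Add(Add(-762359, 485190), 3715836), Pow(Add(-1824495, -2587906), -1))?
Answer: Rational(-3438667, 4412401) ≈ -0.77932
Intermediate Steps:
Mul(Add(Add(-762359, 485190), 3715836), Pow(Add(-1824495, -2587906), -1)) = Mul(Add(-277169, 3715836), Pow(-4412401, -1)) = Mul(3438667, Rational(-1, 4412401)) = Rational(-3438667, 4412401)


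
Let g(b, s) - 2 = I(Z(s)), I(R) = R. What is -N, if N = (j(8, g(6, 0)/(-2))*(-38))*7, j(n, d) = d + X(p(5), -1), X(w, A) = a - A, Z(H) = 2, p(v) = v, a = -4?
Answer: -1330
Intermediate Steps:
X(w, A) = -4 - A
g(b, s) = 4 (g(b, s) = 2 + 2 = 4)
j(n, d) = -3 + d (j(n, d) = d + (-4 - 1*(-1)) = d + (-4 + 1) = d - 3 = -3 + d)
N = 1330 (N = ((-3 + 4/(-2))*(-38))*7 = ((-3 + 4*(-½))*(-38))*7 = ((-3 - 2)*(-38))*7 = -5*(-38)*7 = 190*7 = 1330)
-N = -1*1330 = -1330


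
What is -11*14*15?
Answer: -2310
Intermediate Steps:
-11*14*15 = -154*15 = -2310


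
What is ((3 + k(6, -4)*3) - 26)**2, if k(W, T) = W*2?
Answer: 169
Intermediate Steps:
k(W, T) = 2*W
((3 + k(6, -4)*3) - 26)**2 = ((3 + (2*6)*3) - 26)**2 = ((3 + 12*3) - 26)**2 = ((3 + 36) - 26)**2 = (39 - 26)**2 = 13**2 = 169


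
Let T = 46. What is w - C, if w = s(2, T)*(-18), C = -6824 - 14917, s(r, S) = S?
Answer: 20913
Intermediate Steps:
C = -21741
w = -828 (w = 46*(-18) = -828)
w - C = -828 - 1*(-21741) = -828 + 21741 = 20913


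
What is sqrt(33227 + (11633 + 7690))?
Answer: 5*sqrt(2102) ≈ 229.24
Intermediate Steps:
sqrt(33227 + (11633 + 7690)) = sqrt(33227 + 19323) = sqrt(52550) = 5*sqrt(2102)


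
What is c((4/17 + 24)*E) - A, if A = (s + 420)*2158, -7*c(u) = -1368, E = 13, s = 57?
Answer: -7204194/7 ≈ -1.0292e+6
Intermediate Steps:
c(u) = 1368/7 (c(u) = -⅐*(-1368) = 1368/7)
A = 1029366 (A = (57 + 420)*2158 = 477*2158 = 1029366)
c((4/17 + 24)*E) - A = 1368/7 - 1*1029366 = 1368/7 - 1029366 = -7204194/7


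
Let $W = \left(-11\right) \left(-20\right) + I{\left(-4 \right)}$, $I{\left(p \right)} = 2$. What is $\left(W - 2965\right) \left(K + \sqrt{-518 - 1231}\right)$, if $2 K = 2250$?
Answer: $-3085875 - 2743 i \sqrt{1749} \approx -3.0859 \cdot 10^{6} - 1.1472 \cdot 10^{5} i$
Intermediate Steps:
$K = 1125$ ($K = \frac{1}{2} \cdot 2250 = 1125$)
$W = 222$ ($W = \left(-11\right) \left(-20\right) + 2 = 220 + 2 = 222$)
$\left(W - 2965\right) \left(K + \sqrt{-518 - 1231}\right) = \left(222 - 2965\right) \left(1125 + \sqrt{-518 - 1231}\right) = - 2743 \left(1125 + \sqrt{-1749}\right) = - 2743 \left(1125 + i \sqrt{1749}\right) = -3085875 - 2743 i \sqrt{1749}$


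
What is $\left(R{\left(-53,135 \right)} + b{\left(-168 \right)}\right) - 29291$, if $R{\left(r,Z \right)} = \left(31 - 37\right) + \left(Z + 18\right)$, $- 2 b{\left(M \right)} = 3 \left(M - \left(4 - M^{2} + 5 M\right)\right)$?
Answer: $-72482$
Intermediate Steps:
$b{\left(M \right)} = 6 + 6 M - \frac{3 M^{2}}{2}$ ($b{\left(M \right)} = - \frac{3 \left(M - \left(4 - M^{2} + 5 M\right)\right)}{2} = - \frac{3 \left(-4 + M^{2} - 4 M\right)}{2} = - \frac{-12 - 12 M + 3 M^{2}}{2} = 6 + 6 M - \frac{3 M^{2}}{2}$)
$R{\left(r,Z \right)} = 12 + Z$ ($R{\left(r,Z \right)} = -6 + \left(18 + Z\right) = 12 + Z$)
$\left(R{\left(-53,135 \right)} + b{\left(-168 \right)}\right) - 29291 = \left(\left(12 + 135\right) + \left(6 + 6 \left(-168\right) - \frac{3 \left(-168\right)^{2}}{2}\right)\right) - 29291 = \left(147 - 43338\right) - 29291 = -43191 - 29291 = -72482$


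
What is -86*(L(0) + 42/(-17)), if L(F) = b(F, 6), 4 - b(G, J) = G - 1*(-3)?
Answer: 2150/17 ≈ 126.47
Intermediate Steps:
b(G, J) = 1 - G (b(G, J) = 4 - (G - 1*(-3)) = 4 - (G + 3) = 4 - (3 + G) = 4 + (-3 - G) = 1 - G)
L(F) = 1 - F
-86*(L(0) + 42/(-17)) = -86*((1 - 1*0) + 42/(-17)) = -86*((1 + 0) + 42*(-1/17)) = -86*(1 - 42/17) = -86*(-25/17) = 2150/17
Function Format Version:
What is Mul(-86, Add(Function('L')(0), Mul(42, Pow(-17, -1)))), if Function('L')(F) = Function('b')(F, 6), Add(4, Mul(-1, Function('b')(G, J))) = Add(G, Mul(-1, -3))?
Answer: Rational(2150, 17) ≈ 126.47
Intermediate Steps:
Function('b')(G, J) = Add(1, Mul(-1, G)) (Function('b')(G, J) = Add(4, Mul(-1, Add(G, Mul(-1, -3)))) = Add(4, Mul(-1, Add(G, 3))) = Add(4, Mul(-1, Add(3, G))) = Add(4, Add(-3, Mul(-1, G))) = Add(1, Mul(-1, G)))
Function('L')(F) = Add(1, Mul(-1, F))
Mul(-86, Add(Function('L')(0), Mul(42, Pow(-17, -1)))) = Mul(-86, Add(Add(1, Mul(-1, 0)), Mul(42, Pow(-17, -1)))) = Mul(-86, Add(Add(1, 0), Mul(42, Rational(-1, 17)))) = Mul(-86, Add(1, Rational(-42, 17))) = Mul(-86, Rational(-25, 17)) = Rational(2150, 17)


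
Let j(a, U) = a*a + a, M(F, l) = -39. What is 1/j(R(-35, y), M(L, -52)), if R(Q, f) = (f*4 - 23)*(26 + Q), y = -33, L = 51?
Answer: 1/1947420 ≈ 5.1350e-7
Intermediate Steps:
R(Q, f) = (-23 + 4*f)*(26 + Q) (R(Q, f) = (4*f - 23)*(26 + Q) = (-23 + 4*f)*(26 + Q))
j(a, U) = a + a**2 (j(a, U) = a**2 + a = a + a**2)
1/j(R(-35, y), M(L, -52)) = 1/((-598 - 23*(-35) + 104*(-33) + 4*(-35)*(-33))*(1 + (-598 - 23*(-35) + 104*(-33) + 4*(-35)*(-33)))) = 1/((-598 + 805 - 3432 + 4620)*(1 + (-598 + 805 - 3432 + 4620))) = 1/(1395*(1 + 1395)) = 1/(1395*1396) = 1/1947420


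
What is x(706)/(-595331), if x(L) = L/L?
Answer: -1/595331 ≈ -1.6797e-6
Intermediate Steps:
x(L) = 1
x(706)/(-595331) = 1/(-595331) = 1*(-1/595331) = -1/595331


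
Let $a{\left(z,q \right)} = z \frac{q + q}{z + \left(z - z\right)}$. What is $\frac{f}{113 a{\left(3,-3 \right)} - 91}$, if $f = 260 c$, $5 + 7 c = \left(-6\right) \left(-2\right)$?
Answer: $- \frac{260}{769} \approx -0.3381$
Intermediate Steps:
$c = 1$ ($c = - \frac{5}{7} + \frac{\left(-6\right) \left(-2\right)}{7} = - \frac{5}{7} + \frac{1}{7} \cdot 12 = - \frac{5}{7} + \frac{12}{7} = 1$)
$f = 260$ ($f = 260 \cdot 1 = 260$)
$a{\left(z,q \right)} = 2 q$ ($a{\left(z,q \right)} = z \frac{2 q}{z + 0} = z \frac{2 q}{z} = 2 q$)
$\frac{f}{113 a{\left(3,-3 \right)} - 91} = \frac{260}{113 \cdot 2 \left(-3\right) - 91} = \frac{260}{113 \left(-6\right) - 91} = \frac{260}{-678 - 91} = \frac{260}{-769} = 260 \left(- \frac{1}{769}\right) = - \frac{260}{769}$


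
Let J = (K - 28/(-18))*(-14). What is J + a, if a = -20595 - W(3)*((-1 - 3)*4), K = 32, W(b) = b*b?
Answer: -188287/9 ≈ -20921.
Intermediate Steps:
W(b) = b**2
a = -20451 (a = -20595 - 3**2*((-1 - 3)*4) = -20595 - 9*(-4*4) = -20595 - 9*(-16) = -20595 - (-144) = -20595 - 1*(-144) = -20595 + 144 = -20451)
J = -4228/9 (J = (32 - 28/(-18))*(-14) = (32 - 28*(-1/18))*(-14) = (32 + 14/9)*(-14) = (302/9)*(-14) = -4228/9 ≈ -469.78)
J + a = -4228/9 - 20451 = -188287/9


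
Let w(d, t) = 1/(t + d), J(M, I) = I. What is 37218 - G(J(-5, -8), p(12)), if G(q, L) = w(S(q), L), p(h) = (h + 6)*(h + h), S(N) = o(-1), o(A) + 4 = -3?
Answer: 15817649/425 ≈ 37218.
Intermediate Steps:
o(A) = -7 (o(A) = -4 - 3 = -7)
S(N) = -7
w(d, t) = 1/(d + t)
p(h) = 2*h*(6 + h) (p(h) = (6 + h)*(2*h) = 2*h*(6 + h))
G(q, L) = 1/(-7 + L)
37218 - G(J(-5, -8), p(12)) = 37218 - 1/(-7 + 2*12*(6 + 12)) = 37218 - 1/(-7 + 2*12*18) = 37218 - 1/(-7 + 432) = 37218 - 1/425 = 15817649/425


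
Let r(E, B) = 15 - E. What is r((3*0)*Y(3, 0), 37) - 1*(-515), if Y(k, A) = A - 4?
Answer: 530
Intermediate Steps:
Y(k, A) = -4 + A
r((3*0)*Y(3, 0), 37) - 1*(-515) = (15 - 3*0*(-4 + 0)) - 1*(-515) = (15 - 0*(-4)) + 515 = (15 - 1*0) + 515 = (15 + 0) + 515 = 15 + 515 = 530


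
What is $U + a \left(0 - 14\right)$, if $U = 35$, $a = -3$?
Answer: $77$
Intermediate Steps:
$U + a \left(0 - 14\right) = 35 - 3 \left(0 - 14\right) = 35 - -42 = 35 + 42 = 77$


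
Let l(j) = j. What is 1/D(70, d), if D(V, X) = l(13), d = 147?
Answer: 1/13 ≈ 0.076923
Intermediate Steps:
D(V, X) = 13
1/D(70, d) = 1/13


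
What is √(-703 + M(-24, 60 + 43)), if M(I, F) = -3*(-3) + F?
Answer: I*√591 ≈ 24.31*I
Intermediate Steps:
M(I, F) = 9 + F
√(-703 + M(-24, 60 + 43)) = √(-703 + (9 + (60 + 43))) = √(-703 + (9 + 103)) = √(-703 + 112) = √(-591) = I*√591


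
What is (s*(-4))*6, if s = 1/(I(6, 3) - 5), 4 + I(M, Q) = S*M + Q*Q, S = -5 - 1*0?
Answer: ⅘ ≈ 0.80000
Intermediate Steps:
S = -5 (S = -5 + 0 = -5)
I(M, Q) = -4 + Q² - 5*M (I(M, Q) = -4 + (-5*M + Q*Q) = -4 + (-5*M + Q²) = -4 + (Q² - 5*M) = -4 + Q² - 5*M)
s = -1/30 (s = 1/((-4 + 3² - 5*6) - 5) = 1/((-4 + 9 - 30) - 5) = 1/(-25 - 5) = 1/(-30) = -1/30 ≈ -0.033333)
(s*(-4))*6 = -1/30*(-4)*6 = (2/15)*6 = ⅘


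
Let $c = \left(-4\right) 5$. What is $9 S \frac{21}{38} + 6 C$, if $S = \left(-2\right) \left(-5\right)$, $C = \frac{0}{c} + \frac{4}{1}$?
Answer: $\frac{1401}{19} \approx 73.737$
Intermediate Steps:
$c = -20$
$C = 4$ ($C = \frac{0}{-20} + \frac{4}{1} = 0 \left(- \frac{1}{20}\right) + 4 \cdot 1 = 0 + 4 = 4$)
$S = 10$
$9 S \frac{21}{38} + 6 C = 9 \cdot 10 \cdot \frac{21}{38} + 6 \cdot 4 = 90 \cdot 21 \cdot \frac{1}{38} + 24 = 90 \cdot \frac{21}{38} + 24 = \frac{945}{19} + 24 = \frac{1401}{19}$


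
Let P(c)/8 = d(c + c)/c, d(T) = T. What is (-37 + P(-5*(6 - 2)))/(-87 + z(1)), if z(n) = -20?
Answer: 21/107 ≈ 0.19626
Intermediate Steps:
P(c) = 16 (P(c) = 8*((c + c)/c) = 8*((2*c)/c) = 8*2 = 16)
(-37 + P(-5*(6 - 2)))/(-87 + z(1)) = (-37 + 16)/(-87 - 20) = -21/(-107) = -21*(-1/107) = 21/107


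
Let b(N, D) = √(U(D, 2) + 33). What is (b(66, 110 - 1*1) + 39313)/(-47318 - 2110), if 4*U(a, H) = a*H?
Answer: -39313/49428 - 5*√14/98856 ≈ -0.79555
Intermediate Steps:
U(a, H) = H*a/4 (U(a, H) = (a*H)/4 = (H*a)/4 = H*a/4)
b(N, D) = √(33 + D/2) (b(N, D) = √((¼)*2*D + 33) = √(D/2 + 33) = √(33 + D/2))
(b(66, 110 - 1*1) + 39313)/(-47318 - 2110) = (√(132 + 2*(110 - 1*1))/2 + 39313)/(-47318 - 2110) = (√(132 + 2*(110 - 1))/2 + 39313)/(-49428) = (√(132 + 2*109)/2 + 39313)*(-1/49428) = (√(132 + 218)/2 + 39313)*(-1/49428) = (√350/2 + 39313)*(-1/49428) = ((5*√14)/2 + 39313)*(-1/49428) = (5*√14/2 + 39313)*(-1/49428) = (39313 + 5*√14/2)*(-1/49428) = -39313/49428 - 5*√14/98856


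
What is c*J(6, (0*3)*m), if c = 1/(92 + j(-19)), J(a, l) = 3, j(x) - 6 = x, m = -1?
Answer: 3/79 ≈ 0.037975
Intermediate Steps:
j(x) = 6 + x
c = 1/79 (c = 1/(92 + (6 - 19)) = 1/(92 - 13) = 1/79 ≈ 0.012658)
c*J(6, (0*3)*m) = (1/79)*3 = 3/79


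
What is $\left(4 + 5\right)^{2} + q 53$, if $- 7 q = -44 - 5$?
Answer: $452$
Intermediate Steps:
$q = 7$ ($q = - \frac{-44 - 5}{7} = \left(- \frac{1}{7}\right) \left(-49\right) = 7$)
$\left(4 + 5\right)^{2} + q 53 = \left(4 + 5\right)^{2} + 7 \cdot 53 = 9^{2} + 371 = 81 + 371 = 452$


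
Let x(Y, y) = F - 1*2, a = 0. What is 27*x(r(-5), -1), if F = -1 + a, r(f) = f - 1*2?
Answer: -81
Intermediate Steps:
r(f) = -2 + f (r(f) = f - 2 = -2 + f)
F = -1 (F = -1 + 0 = -1)
x(Y, y) = -3 (x(Y, y) = -1 - 1*2 = -1 - 2 = -3)
27*x(r(-5), -1) = 27*(-3) = -81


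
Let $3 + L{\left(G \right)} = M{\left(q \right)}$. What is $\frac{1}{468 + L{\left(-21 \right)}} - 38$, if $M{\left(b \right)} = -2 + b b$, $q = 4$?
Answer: $- \frac{18201}{479} \approx -37.998$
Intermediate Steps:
$M{\left(b \right)} = -2 + b^{2}$
$L{\left(G \right)} = 11$ ($L{\left(G \right)} = -3 - \left(2 - 4^{2}\right) = -3 + \left(-2 + 16\right) = -3 + 14 = 11$)
$\frac{1}{468 + L{\left(-21 \right)}} - 38 = \frac{1}{468 + 11} - 38 = \frac{1}{479} - 38 = - \frac{18201}{479}$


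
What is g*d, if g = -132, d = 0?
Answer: 0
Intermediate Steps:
g*d = -132*0 = 0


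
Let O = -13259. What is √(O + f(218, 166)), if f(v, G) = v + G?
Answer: 5*I*√515 ≈ 113.47*I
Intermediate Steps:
f(v, G) = G + v
√(O + f(218, 166)) = √(-13259 + (166 + 218)) = √(-13259 + 384) = √(-12875) = 5*I*√515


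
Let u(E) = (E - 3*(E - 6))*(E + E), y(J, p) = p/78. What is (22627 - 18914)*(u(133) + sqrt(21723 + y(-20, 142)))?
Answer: -244939184 + 7426*sqrt(8260863)/39 ≈ -2.4439e+8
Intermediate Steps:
y(J, p) = p/78 (y(J, p) = p*(1/78) = p/78)
u(E) = 2*E*(18 - 2*E) (u(E) = (E - 3*(-6 + E))*(2*E) = (E + (18 - 3*E))*(2*E) = (18 - 2*E)*(2*E) = 2*E*(18 - 2*E))
(22627 - 18914)*(u(133) + sqrt(21723 + y(-20, 142))) = (22627 - 18914)*(4*133*(9 - 1*133) + sqrt(21723 + (1/78)*142)) = 3713*(4*133*(9 - 133) + sqrt(21723 + 71/39)) = 3713*(4*133*(-124) + sqrt(847268/39)) = 3713*(-65968 + 2*sqrt(8260863)/39) = -244939184 + 7426*sqrt(8260863)/39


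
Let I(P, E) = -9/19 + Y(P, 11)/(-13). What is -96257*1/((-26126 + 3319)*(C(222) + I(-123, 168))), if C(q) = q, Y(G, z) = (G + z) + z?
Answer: 23775479/1291697252 ≈ 0.018406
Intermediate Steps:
Y(G, z) = G + 2*z
I(P, E) = -535/247 - P/13 (I(P, E) = -9/19 + (P + 2*11)/(-13) = -9*1/19 + (P + 22)*(-1/13) = -9/19 + (22 + P)*(-1/13) = -9/19 + (-22/13 - P/13) = -535/247 - P/13)
-96257*1/((-26126 + 3319)*(C(222) + I(-123, 168))) = -96257*1/((-26126 + 3319)*(222 + (-535/247 - 1/13*(-123)))) = -96257*(-1/(22807*(222 + (-535/247 + 123/13)))) = -96257*(-1/(22807*(222 + 1802/247))) = -96257/((-22807*56636/247)) = -96257/(-1291697252/247) = -96257*(-247/1291697252) = 23775479/1291697252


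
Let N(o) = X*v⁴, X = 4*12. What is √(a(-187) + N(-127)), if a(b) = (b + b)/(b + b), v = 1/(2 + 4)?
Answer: 2*√21/9 ≈ 1.0184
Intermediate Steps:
v = ⅙ (v = 1/6 = ⅙ ≈ 0.16667)
a(b) = 1 (a(b) = (2*b)/((2*b)) = (2*b)*(1/(2*b)) = 1)
X = 48
N(o) = 1/27 (N(o) = 48*(⅙)⁴ = 48*(1/1296) = 1/27)
√(a(-187) + N(-127)) = √(1 + 1/27) = √(28/27) = 2*√21/9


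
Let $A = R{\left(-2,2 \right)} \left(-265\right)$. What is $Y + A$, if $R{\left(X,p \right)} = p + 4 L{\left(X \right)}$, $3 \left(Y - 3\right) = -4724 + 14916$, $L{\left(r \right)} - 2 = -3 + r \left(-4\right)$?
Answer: $- \frac{13649}{3} \approx -4549.7$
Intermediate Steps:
$L{\left(r \right)} = -1 - 4 r$ ($L{\left(r \right)} = 2 + \left(-3 + r \left(-4\right)\right) = 2 - \left(3 + 4 r\right) = -1 - 4 r$)
$Y = \frac{10201}{3}$ ($Y = 3 + \frac{-4724 + 14916}{3} = 3 + \frac{1}{3} \cdot 10192 = 3 + \frac{10192}{3} = \frac{10201}{3} \approx 3400.3$)
$R{\left(X,p \right)} = -4 + p - 16 X$ ($R{\left(X,p \right)} = p + 4 \left(-1 - 4 X\right) = p - \left(4 + 16 X\right) = -4 + p - 16 X$)
$A = -7950$ ($A = \left(-4 + 2 - -32\right) \left(-265\right) = \left(-4 + 2 + 32\right) \left(-265\right) = 30 \left(-265\right) = -7950$)
$Y + A = \frac{10201}{3} - 7950 = - \frac{13649}{3}$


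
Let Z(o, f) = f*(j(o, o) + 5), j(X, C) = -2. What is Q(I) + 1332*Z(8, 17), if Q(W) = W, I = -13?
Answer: 67919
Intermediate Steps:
Z(o, f) = 3*f (Z(o, f) = f*(-2 + 5) = f*3 = 3*f)
Q(I) + 1332*Z(8, 17) = -13 + 1332*(3*17) = -13 + 1332*51 = -13 + 67932 = 67919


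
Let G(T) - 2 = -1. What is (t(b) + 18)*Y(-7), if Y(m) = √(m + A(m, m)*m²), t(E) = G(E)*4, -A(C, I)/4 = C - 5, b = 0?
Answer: 22*√2345 ≈ 1065.4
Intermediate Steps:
G(T) = 1 (G(T) = 2 - 1 = 1)
A(C, I) = 20 - 4*C (A(C, I) = -4*(C - 5) = -4*(-5 + C) = 20 - 4*C)
t(E) = 4 (t(E) = 1*4 = 4)
Y(m) = √(m + m²*(20 - 4*m)) (Y(m) = √(m + (20 - 4*m)*m²) = √(m + m²*(20 - 4*m)))
(t(b) + 18)*Y(-7) = (4 + 18)*√(-1*(-7)*(-1 + 4*(-7)*(-5 - 7))) = 22*√(-1*(-7)*(-1 + 4*(-7)*(-12))) = 22*√(-1*(-7)*(-1 + 336)) = 22*√(-1*(-7)*335) = 22*√2345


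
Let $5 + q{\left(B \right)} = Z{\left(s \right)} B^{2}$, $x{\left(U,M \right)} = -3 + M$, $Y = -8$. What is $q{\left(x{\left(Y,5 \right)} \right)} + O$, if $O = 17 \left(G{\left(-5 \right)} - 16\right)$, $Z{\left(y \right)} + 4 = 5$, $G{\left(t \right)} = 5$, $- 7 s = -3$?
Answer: $-188$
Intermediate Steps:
$s = \frac{3}{7}$ ($s = \left(- \frac{1}{7}\right) \left(-3\right) = \frac{3}{7} \approx 0.42857$)
$Z{\left(y \right)} = 1$ ($Z{\left(y \right)} = -4 + 5 = 1$)
$q{\left(B \right)} = -5 + B^{2}$ ($q{\left(B \right)} = -5 + 1 B^{2} = -5 + B^{2}$)
$O = -187$ ($O = 17 \left(5 - 16\right) = 17 \left(-11\right) = -187$)
$q{\left(x{\left(Y,5 \right)} \right)} + O = \left(-5 + \left(-3 + 5\right)^{2}\right) - 187 = \left(-5 + 2^{2}\right) - 187 = \left(-5 + 4\right) - 187 = -1 - 187 = -188$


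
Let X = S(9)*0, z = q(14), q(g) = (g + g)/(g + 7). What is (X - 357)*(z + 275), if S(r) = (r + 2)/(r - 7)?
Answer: -98651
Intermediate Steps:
q(g) = 2*g/(7 + g) (q(g) = (2*g)/(7 + g) = 2*g/(7 + g))
z = 4/3 (z = 2*14/(7 + 14) = 2*14/21 = 2*14*(1/21) = 4/3 ≈ 1.3333)
S(r) = (2 + r)/(-7 + r)
X = 0 (X = ((2 + 9)/(-7 + 9))*0 = (11/2)*0 = 0)
(X - 357)*(z + 275) = (0 - 357)*(4/3 + 275) = -357*829/3 = -98651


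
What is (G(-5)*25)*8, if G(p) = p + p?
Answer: -2000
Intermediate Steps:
G(p) = 2*p
(G(-5)*25)*8 = ((2*(-5))*25)*8 = -10*25*8 = -250*8 = -2000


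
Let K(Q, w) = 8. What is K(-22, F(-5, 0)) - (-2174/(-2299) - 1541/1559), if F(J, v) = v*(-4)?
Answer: 28826621/3584141 ≈ 8.0428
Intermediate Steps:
F(J, v) = -4*v
K(-22, F(-5, 0)) - (-2174/(-2299) - 1541/1559) = 8 - (-2174/(-2299) - 1541/1559) = 8 - (-2174*(-1/2299) - 1541*1/1559) = 8 - (2174/2299 - 1541/1559) = 8 - 1*(-153493/3584141) = 8 + 153493/3584141 = 28826621/3584141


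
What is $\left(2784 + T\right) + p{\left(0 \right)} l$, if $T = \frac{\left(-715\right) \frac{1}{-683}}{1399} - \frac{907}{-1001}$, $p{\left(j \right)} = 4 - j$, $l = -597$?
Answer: $\frac{379630486366}{956472517} \approx 396.91$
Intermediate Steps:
$T = \frac{867369634}{956472517}$ ($T = \left(-715\right) \left(- \frac{1}{683}\right) \frac{1}{1399} - - \frac{907}{1001} = \frac{715}{683} \cdot \frac{1}{1399} + \frac{907}{1001} = \frac{715}{955517} + \frac{907}{1001} = \frac{867369634}{956472517} \approx 0.90684$)
$\left(2784 + T\right) + p{\left(0 \right)} l = \left(2784 + \frac{867369634}{956472517}\right) + \left(4 - 0\right) \left(-597\right) = \frac{2663686856962}{956472517} + \left(4 + 0\right) \left(-597\right) = \frac{2663686856962}{956472517} + 4 \left(-597\right) = \frac{2663686856962}{956472517} - 2388 = \frac{379630486366}{956472517}$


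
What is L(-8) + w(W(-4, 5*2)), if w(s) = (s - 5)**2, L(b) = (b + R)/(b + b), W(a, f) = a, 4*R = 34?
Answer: 2591/32 ≈ 80.969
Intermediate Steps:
R = 17/2 (R = (1/4)*34 = 17/2 ≈ 8.5000)
L(b) = (17/2 + b)/(2*b) (L(b) = (b + 17/2)/(b + b) = (17/2 + b)/((2*b)) = (17/2 + b)*(1/(2*b)) = (17/2 + b)/(2*b))
w(s) = (-5 + s)**2
L(-8) + w(W(-4, 5*2)) = (1/4)*(17 + 2*(-8))/(-8) + (-5 - 4)**2 = (1/4)*(-1/8)*(17 - 16) + (-9)**2 = (1/4)*(-1/8)*1 + 81 = -1/32 + 81 = 2591/32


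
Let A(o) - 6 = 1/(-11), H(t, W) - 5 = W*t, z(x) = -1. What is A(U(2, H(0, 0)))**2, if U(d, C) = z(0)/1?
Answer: 4225/121 ≈ 34.917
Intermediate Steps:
H(t, W) = 5 + W*t
U(d, C) = -1 (U(d, C) = -1/1 = -1*1 = -1)
A(o) = 65/11 (A(o) = 6 + 1/(-11) = 6 - 1/11 = 65/11)
A(U(2, H(0, 0)))**2 = (65/11)**2 = 4225/121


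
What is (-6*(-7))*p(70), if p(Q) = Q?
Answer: 2940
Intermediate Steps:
(-6*(-7))*p(70) = -6*(-7)*70 = 42*70 = 2940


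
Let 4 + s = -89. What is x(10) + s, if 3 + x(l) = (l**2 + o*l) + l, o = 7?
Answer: 84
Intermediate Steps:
s = -93 (s = -4 - 89 = -93)
x(l) = -3 + l**2 + 8*l (x(l) = -3 + ((l**2 + 7*l) + l) = -3 + (l**2 + 8*l) = -3 + l**2 + 8*l)
x(10) + s = (-3 + 10**2 + 8*10) - 93 = (-3 + 100 + 80) - 93 = 177 - 93 = 84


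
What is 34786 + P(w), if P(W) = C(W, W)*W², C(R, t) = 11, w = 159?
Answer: 312877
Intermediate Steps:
P(W) = 11*W²
34786 + P(w) = 34786 + 11*159² = 34786 + 11*25281 = 34786 + 278091 = 312877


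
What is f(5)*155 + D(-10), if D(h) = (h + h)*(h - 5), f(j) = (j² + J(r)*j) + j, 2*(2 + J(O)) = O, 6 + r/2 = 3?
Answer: 1075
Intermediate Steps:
r = -6 (r = -12 + 2*3 = -12 + 6 = -6)
J(O) = -2 + O/2
f(j) = j² - 4*j (f(j) = (j² + (-2 + (½)*(-6))*j) + j = (j² + (-2 - 3)*j) + j = (j² - 5*j) + j = j² - 4*j)
D(h) = 2*h*(-5 + h) (D(h) = (2*h)*(-5 + h) = 2*h*(-5 + h))
f(5)*155 + D(-10) = (5*(-4 + 5))*155 + 2*(-10)*(-5 - 10) = (5*1)*155 + 2*(-10)*(-15) = 5*155 + 300 = 775 + 300 = 1075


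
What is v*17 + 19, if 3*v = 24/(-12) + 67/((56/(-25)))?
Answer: -27187/168 ≈ -161.83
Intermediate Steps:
v = -1787/168 (v = (24/(-12) + 67/((56/(-25))))/3 = (24*(-1/12) + 67/((56*(-1/25))))/3 = (-2 + 67/(-56/25))/3 = (-2 + 67*(-25/56))/3 = (-2 - 1675/56)/3 = (⅓)*(-1787/56) = -1787/168 ≈ -10.637)
v*17 + 19 = -1787/168*17 + 19 = -30379/168 + 19 = -27187/168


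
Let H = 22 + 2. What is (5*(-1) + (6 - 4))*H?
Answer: -72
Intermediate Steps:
H = 24
(5*(-1) + (6 - 4))*H = (5*(-1) + (6 - 4))*24 = (-5 + 2)*24 = -3*24 = -72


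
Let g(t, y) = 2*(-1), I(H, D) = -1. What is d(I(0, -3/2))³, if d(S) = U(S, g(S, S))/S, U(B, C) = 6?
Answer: -216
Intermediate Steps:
g(t, y) = -2
d(S) = 6/S
d(I(0, -3/2))³ = (6/(-1))³ = (6*(-1))³ = (-6)³ = -216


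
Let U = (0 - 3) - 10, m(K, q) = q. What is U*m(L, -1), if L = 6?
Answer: 13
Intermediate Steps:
U = -13 (U = -3 - 10 = -13)
U*m(L, -1) = -13*(-1) = 13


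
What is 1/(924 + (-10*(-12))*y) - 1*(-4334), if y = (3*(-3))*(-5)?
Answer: 27408217/6324 ≈ 4334.0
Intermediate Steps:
y = 45 (y = -9*(-5) = 45)
1/(924 + (-10*(-12))*y) - 1*(-4334) = 1/(924 - 10*(-12)*45) - 1*(-4334) = 1/(924 + 120*45) + 4334 = 1/(924 + 5400) + 4334 = 1/6324 + 4334 = 27408217/6324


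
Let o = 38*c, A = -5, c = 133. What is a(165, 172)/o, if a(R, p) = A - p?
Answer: -177/5054 ≈ -0.035022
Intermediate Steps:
o = 5054 (o = 38*133 = 5054)
a(R, p) = -5 - p
a(165, 172)/o = (-5 - 1*172)/5054 = (-5 - 172)*(1/5054) = -177*1/5054 = -177/5054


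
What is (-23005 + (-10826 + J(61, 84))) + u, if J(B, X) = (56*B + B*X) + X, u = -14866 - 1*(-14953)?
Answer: -25120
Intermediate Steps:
u = 87 (u = -14866 + 14953 = 87)
J(B, X) = X + 56*B + B*X
(-23005 + (-10826 + J(61, 84))) + u = (-23005 + (-10826 + (84 + 56*61 + 61*84))) + 87 = (-23005 + (-10826 + (84 + 3416 + 5124))) + 87 = (-23005 + (-10826 + 8624)) + 87 = (-23005 - 2202) + 87 = -25207 + 87 = -25120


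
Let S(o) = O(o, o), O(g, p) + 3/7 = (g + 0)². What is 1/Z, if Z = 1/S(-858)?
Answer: 5153145/7 ≈ 7.3616e+5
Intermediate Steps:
O(g, p) = -3/7 + g² (O(g, p) = -3/7 + (g + 0)² = -3/7 + g²)
S(o) = -3/7 + o²
Z = 7/5153145 (Z = 1/(-3/7 + (-858)²) = 1/(-3/7 + 736164) = 1/(5153145/7) = 7/5153145 ≈ 1.3584e-6)
1/Z = 1/(7/5153145) = 5153145/7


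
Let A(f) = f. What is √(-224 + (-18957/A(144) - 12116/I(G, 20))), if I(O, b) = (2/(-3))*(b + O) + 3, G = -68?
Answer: I*√123800565/420 ≈ 26.492*I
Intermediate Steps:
I(O, b) = 3 - 2*O/3 - 2*b/3 (I(O, b) = (2*(-⅓))*(O + b) + 3 = -2*(O + b)/3 + 3 = (-2*O/3 - 2*b/3) + 3 = 3 - 2*O/3 - 2*b/3)
√(-224 + (-18957/A(144) - 12116/I(G, 20))) = √(-224 + (-18957/144 - 12116/(3 - ⅔*(-68) - ⅔*20))) = √(-224 + (-18957*1/144 - 12116/(3 + 136/3 - 40/3))) = √(-224 + (-6319/48 - 12116/35)) = √(-224 - 802733/1680) = √(-1179053/1680) = I*√123800565/420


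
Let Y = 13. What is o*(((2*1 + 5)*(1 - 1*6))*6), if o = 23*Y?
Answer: -62790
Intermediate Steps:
o = 299 (o = 23*13 = 299)
o*(((2*1 + 5)*(1 - 1*6))*6) = 299*(((2*1 + 5)*(1 - 1*6))*6) = 299*(((2 + 5)*(1 - 6))*6) = 299*((7*(-5))*6) = 299*(-35*6) = 299*(-210) = -62790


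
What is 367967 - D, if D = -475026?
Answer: 842993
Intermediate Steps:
367967 - D = 367967 - 1*(-475026) = 367967 + 475026 = 842993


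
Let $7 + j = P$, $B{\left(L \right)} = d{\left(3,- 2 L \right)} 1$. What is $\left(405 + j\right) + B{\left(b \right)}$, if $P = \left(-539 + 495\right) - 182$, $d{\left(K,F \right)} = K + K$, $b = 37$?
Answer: $178$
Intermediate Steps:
$d{\left(K,F \right)} = 2 K$
$P = -226$ ($P = -44 - 182 = -226$)
$B{\left(L \right)} = 6$ ($B{\left(L \right)} = 2 \cdot 3 \cdot 1 = 6 \cdot 1 = 6$)
$j = -233$ ($j = -7 - 226 = -233$)
$\left(405 + j\right) + B{\left(b \right)} = \left(405 - 233\right) + 6 = 172 + 6 = 178$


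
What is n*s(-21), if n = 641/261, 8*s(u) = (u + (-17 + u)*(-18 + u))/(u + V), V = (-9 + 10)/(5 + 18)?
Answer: -7179841/335472 ≈ -21.402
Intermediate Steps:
V = 1/23 ≈ 0.043478
s(u) = (u + (-18 + u)*(-17 + u))/(8*(1/23 + u)) (s(u) = ((u + (-17 + u)*(-18 + u))/(u + 1/23))/8 = ((u + (-18 + u)*(-17 + u))/(1/23 + u))/8 = (u + (-18 + u)*(-17 + u))/(8*(1/23 + u)))
n = 641/261 (n = 641*(1/261) = 641/261 ≈ 2.4559)
n*s(-21) = 641*(23*(306 + (-21)**2 - 34*(-21))/(8*(1 + 23*(-21))))/261 = 641*(23*(306 + 441 + 714)/(8*(1 - 483)))/261 = 641*((23/8)*1461/(-482))/261 = 641*((23/8)*(-1/482)*1461)/261 = (641/261)*(-33603/3856) = -7179841/335472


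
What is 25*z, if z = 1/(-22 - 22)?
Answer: -25/44 ≈ -0.56818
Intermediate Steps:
z = -1/44 (z = 1/(-44) = -1/44 ≈ -0.022727)
25*z = 25*(-1/44) = -25/44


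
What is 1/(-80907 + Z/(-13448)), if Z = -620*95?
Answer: -3362/271994609 ≈ -1.2361e-5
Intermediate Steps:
Z = -58900
1/(-80907 + Z/(-13448)) = 1/(-80907 - 58900/(-13448)) = 1/(-80907 - 58900*(-1/13448)) = 1/(-80907 + 14725/3362) = 1/(-271994609/3362) = -3362/271994609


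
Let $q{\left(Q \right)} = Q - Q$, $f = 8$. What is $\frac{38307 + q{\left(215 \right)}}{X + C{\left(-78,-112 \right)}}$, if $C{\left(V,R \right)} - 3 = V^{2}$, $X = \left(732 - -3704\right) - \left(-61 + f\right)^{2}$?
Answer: $\frac{38307}{7714} \approx 4.9659$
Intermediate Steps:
$q{\left(Q \right)} = 0$
$X = 1627$ ($X = \left(732 - -3704\right) - \left(-61 + 8\right)^{2} = \left(732 + 3704\right) - \left(-53\right)^{2} = 4436 - 2809 = 1627$)
$C{\left(V,R \right)} = 3 + V^{2}$
$\frac{38307 + q{\left(215 \right)}}{X + C{\left(-78,-112 \right)}} = \frac{38307 + 0}{1627 + \left(3 + \left(-78\right)^{2}\right)} = \frac{38307}{1627 + \left(3 + 6084\right)} = \frac{38307}{1627 + 6087} = \frac{38307}{7714}$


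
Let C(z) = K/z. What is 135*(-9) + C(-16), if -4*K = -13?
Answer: -77773/64 ≈ -1215.2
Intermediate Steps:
K = 13/4 (K = -¼*(-13) = 13/4 ≈ 3.2500)
C(z) = 13/(4*z)
135*(-9) + C(-16) = 135*(-9) + (13/4)/(-16) = -1215 + (13/4)*(-1/16) = -1215 - 13/64 = -77773/64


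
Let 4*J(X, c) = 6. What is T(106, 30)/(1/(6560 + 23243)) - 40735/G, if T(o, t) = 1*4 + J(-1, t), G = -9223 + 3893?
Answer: 87371568/533 ≈ 1.6392e+5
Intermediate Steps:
J(X, c) = 3/2 (J(X, c) = (¼)*6 = 3/2)
G = -5330
T(o, t) = 11/2 (T(o, t) = 1*4 + 3/2 = 4 + 3/2 = 11/2)
T(106, 30)/(1/(6560 + 23243)) - 40735/G = 11/(2*(1/(6560 + 23243))) - 40735/(-5330) = 11/(2*(1/29803)) - 40735*(-1/5330) = 11/(2*(1/29803)) + 8147/1066 = (11/2)*29803 + 8147/1066 = 327833/2 + 8147/1066 = 87371568/533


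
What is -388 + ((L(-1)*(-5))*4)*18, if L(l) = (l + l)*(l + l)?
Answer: -1828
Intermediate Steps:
L(l) = 4*l**2 (L(l) = (2*l)*(2*l) = 4*l**2)
-388 + ((L(-1)*(-5))*4)*18 = -388 + (((4*(-1)**2)*(-5))*4)*18 = -388 + (((4*1)*(-5))*4)*18 = -388 + ((4*(-5))*4)*18 = -388 - 20*4*18 = -388 - 80*18 = -388 - 1440 = -1828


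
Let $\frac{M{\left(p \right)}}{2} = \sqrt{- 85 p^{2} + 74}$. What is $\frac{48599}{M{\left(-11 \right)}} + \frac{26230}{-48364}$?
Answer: $- \frac{13115}{24182} - \frac{48599 i \sqrt{10211}}{20422} \approx -0.54235 - 240.47 i$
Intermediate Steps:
$M{\left(p \right)} = 2 \sqrt{74 - 85 p^{2}}$ ($M{\left(p \right)} = 2 \sqrt{- 85 p^{2} + 74} = 2 \sqrt{74 - 85 p^{2}}$)
$\frac{48599}{M{\left(-11 \right)}} + \frac{26230}{-48364} = \frac{48599}{2 \sqrt{74 - 85 \left(-11\right)^{2}}} + \frac{26230}{-48364} = \frac{48599}{2 \sqrt{74 - 10285}} + 26230 \left(- \frac{1}{48364}\right) = \frac{48599}{2 \sqrt{74 - 10285}} - \frac{13115}{24182} = \frac{48599}{2 \sqrt{-10211}} - \frac{13115}{24182} = \frac{48599}{2 i \sqrt{10211}} - \frac{13115}{24182} = 48599 \left(- \frac{i \sqrt{10211}}{20422}\right) - \frac{13115}{24182} = - \frac{48599 i \sqrt{10211}}{20422} - \frac{13115}{24182} = - \frac{13115}{24182} - \frac{48599 i \sqrt{10211}}{20422}$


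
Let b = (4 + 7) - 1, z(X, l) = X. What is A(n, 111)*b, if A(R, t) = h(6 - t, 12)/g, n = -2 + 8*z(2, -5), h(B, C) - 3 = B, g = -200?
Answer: 51/10 ≈ 5.1000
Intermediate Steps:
h(B, C) = 3 + B
b = 10 (b = 11 - 1 = 10)
n = 14 (n = -2 + 8*2 = -2 + 16 = 14)
A(R, t) = -9/200 + t/200 (A(R, t) = (3 + (6 - t))/(-200) = (9 - t)*(-1/200) = -9/200 + t/200)
A(n, 111)*b = (-9/200 + (1/200)*111)*10 = (-9/200 + 111/200)*10 = (51/100)*10 = 51/10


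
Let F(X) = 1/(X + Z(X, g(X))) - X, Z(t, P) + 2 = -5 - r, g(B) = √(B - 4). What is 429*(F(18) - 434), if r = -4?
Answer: -969397/5 ≈ -1.9388e+5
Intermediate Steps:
g(B) = √(-4 + B)
Z(t, P) = -3 (Z(t, P) = -2 + (-5 - 1*(-4)) = -2 + (-5 + 4) = -2 - 1 = -3)
F(X) = 1/(-3 + X) - X (F(X) = 1/(X - 3) - X = 1/(-3 + X) - X)
429*(F(18) - 434) = 429*((1 - 1*18² + 3*18)/(-3 + 18) - 434) = 429*((1 - 1*324 + 54)/15 - 434) = 429*((1 - 324 + 54)/15 - 434) = 429*((1/15)*(-269) - 434) = 429*(-269/15 - 434) = 429*(-6779/15) = -969397/5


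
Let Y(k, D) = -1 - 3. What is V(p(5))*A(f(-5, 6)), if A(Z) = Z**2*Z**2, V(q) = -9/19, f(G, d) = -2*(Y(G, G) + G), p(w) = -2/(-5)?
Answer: -944784/19 ≈ -49726.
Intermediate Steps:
p(w) = 2/5 (p(w) = -2*(-1/5) = 2/5)
Y(k, D) = -4
f(G, d) = 8 - 2*G (f(G, d) = -2*(-4 + G) = 8 - 2*G)
V(q) = -9/19 (V(q) = -9*1/19 = -9/19)
A(Z) = Z**4
V(p(5))*A(f(-5, 6)) = -9*(8 - 2*(-5))**4/19 = -9*(8 + 10)**4/19 = -9/19*18**4 = -9/19*104976 = -944784/19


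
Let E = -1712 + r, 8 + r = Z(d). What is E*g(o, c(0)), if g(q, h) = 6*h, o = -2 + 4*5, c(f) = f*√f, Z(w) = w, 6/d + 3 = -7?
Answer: 0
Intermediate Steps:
d = -⅗ (d = 6/(-3 - 7) = 6/(-10) = 6*(-⅒) = -⅗ ≈ -0.60000)
r = -43/5 (r = -8 - ⅗ = -43/5 ≈ -8.6000)
c(f) = f^(3/2)
o = 18 (o = -2 + 20 = 18)
E = -8603/5 (E = -1712 - 43/5 = -8603/5 ≈ -1720.6)
E*g(o, c(0)) = -51618*0^(3/2)/5 = -51618*0/5 = -8603/5*0 = 0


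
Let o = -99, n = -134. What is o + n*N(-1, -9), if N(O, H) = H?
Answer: 1107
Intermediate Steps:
o + n*N(-1, -9) = -99 - 134*(-9) = -99 + 1206 = 1107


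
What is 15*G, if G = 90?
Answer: 1350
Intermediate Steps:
15*G = 15*90 = 1350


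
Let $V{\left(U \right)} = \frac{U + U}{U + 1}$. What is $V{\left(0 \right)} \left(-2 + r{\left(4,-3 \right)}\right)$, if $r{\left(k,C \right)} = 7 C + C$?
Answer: $0$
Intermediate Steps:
$V{\left(U \right)} = \frac{2 U}{1 + U}$
$r{\left(k,C \right)} = 8 C$
$V{\left(0 \right)} \left(-2 + r{\left(4,-3 \right)}\right) = 2 \cdot 0 \frac{1}{1 + 0} \left(-2 + 8 \left(-3\right)\right) = 2 \cdot 0 \cdot 1^{-1} \left(-2 - 24\right) = 2 \cdot 0 \cdot 1 \left(-26\right) = 0 \left(-26\right) = 0$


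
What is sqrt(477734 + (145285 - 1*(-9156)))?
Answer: 5*sqrt(25287) ≈ 795.09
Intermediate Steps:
sqrt(477734 + (145285 - 1*(-9156))) = sqrt(477734 + (145285 + 9156)) = sqrt(477734 + 154441) = sqrt(632175) = 5*sqrt(25287)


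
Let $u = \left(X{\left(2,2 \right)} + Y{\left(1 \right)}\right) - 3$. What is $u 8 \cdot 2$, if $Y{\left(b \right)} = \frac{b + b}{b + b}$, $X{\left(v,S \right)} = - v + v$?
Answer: $-32$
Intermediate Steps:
$X{\left(v,S \right)} = 0$
$Y{\left(b \right)} = 1$ ($Y{\left(b \right)} = \frac{2 b}{2 b} = 2 b \frac{1}{2 b} = 1$)
$u = -2$ ($u = \left(0 + 1\right) - 3 = 1 - 3 = -2$)
$u 8 \cdot 2 = \left(-2\right) 8 \cdot 2 = \left(-16\right) 2 = -32$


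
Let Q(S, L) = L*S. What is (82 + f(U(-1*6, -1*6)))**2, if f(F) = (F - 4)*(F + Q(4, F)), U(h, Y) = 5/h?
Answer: 13520329/1296 ≈ 10432.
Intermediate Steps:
f(F) = 5*F*(-4 + F) (f(F) = (F - 4)*(F + F*4) = (-4 + F)*(F + 4*F) = (-4 + F)*(5*F) = 5*F*(-4 + F))
(82 + f(U(-1*6, -1*6)))**2 = (82 + 5*(5/((-1*6)))*(-4 + 5/((-1*6))))**2 = (82 + 5*(5/(-6))*(-4 + 5/(-6)))**2 = (82 + 5*(5*(-1/6))*(-4 + 5*(-1/6)))**2 = (82 + 5*(-5/6)*(-4 - 5/6))**2 = (82 + 5*(-5/6)*(-29/6))**2 = (82 + 725/36)**2 = (3677/36)**2 = 13520329/1296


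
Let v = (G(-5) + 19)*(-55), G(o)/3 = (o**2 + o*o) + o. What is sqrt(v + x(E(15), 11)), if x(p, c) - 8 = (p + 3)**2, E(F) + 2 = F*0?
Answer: I*sqrt(8461) ≈ 91.984*I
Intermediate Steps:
E(F) = -2 (E(F) = -2 + F*0 = -2 + 0 = -2)
G(o) = 3*o + 6*o**2 (G(o) = 3*((o**2 + o*o) + o) = 3*((o**2 + o**2) + o) = 3*(2*o**2 + o) = 3*(o + 2*o**2) = 3*o + 6*o**2)
x(p, c) = 8 + (3 + p)**2 (x(p, c) = 8 + (p + 3)**2 = 8 + (3 + p)**2)
v = -8470 (v = (3*(-5)*(1 + 2*(-5)) + 19)*(-55) = (3*(-5)*(1 - 10) + 19)*(-55) = (3*(-5)*(-9) + 19)*(-55) = (135 + 19)*(-55) = 154*(-55) = -8470)
sqrt(v + x(E(15), 11)) = sqrt(-8470 + (8 + (3 - 2)**2)) = sqrt(-8470 + (8 + 1**2)) = sqrt(-8470 + (8 + 1)) = sqrt(-8470 + 9) = sqrt(-8461) = I*sqrt(8461)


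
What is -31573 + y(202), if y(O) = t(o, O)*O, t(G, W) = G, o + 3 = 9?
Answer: -30361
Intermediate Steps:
o = 6 (o = -3 + 9 = 6)
y(O) = 6*O
-31573 + y(202) = -31573 + 6*202 = -31573 + 1212 = -30361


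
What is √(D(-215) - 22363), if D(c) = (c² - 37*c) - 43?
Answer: √31774 ≈ 178.25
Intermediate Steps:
D(c) = -43 + c² - 37*c
√(D(-215) - 22363) = √((-43 + (-215)² - 37*(-215)) - 22363) = √((-43 + 46225 + 7955) - 22363) = √(54137 - 22363) = √31774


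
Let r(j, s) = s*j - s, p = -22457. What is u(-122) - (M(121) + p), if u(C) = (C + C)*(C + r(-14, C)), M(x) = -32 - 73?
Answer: -394190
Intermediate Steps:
M(x) = -105
r(j, s) = -s + j*s (r(j, s) = j*s - s = -s + j*s)
u(C) = -28*C**2 (u(C) = (C + C)*(C + C*(-1 - 14)) = (2*C)*(C + C*(-15)) = (2*C)*(C - 15*C) = (2*C)*(-14*C) = -28*C**2)
u(-122) - (M(121) + p) = -28*(-122)**2 - (-105 - 22457) = -28*14884 - 1*(-22562) = -416752 + 22562 = -394190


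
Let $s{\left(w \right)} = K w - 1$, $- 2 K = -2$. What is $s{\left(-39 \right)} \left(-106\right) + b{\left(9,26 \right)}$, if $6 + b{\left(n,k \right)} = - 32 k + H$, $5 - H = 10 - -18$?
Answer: $3379$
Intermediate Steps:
$H = -23$ ($H = 5 - \left(10 - -18\right) = 5 - \left(10 + 18\right) = 5 - 28 = -23$)
$K = 1$ ($K = \left(- \frac{1}{2}\right) \left(-2\right) = 1$)
$b{\left(n,k \right)} = -29 - 32 k$ ($b{\left(n,k \right)} = -6 - \left(23 + 32 k\right) = -29 - 32 k$)
$s{\left(w \right)} = -1 + w$ ($s{\left(w \right)} = 1 w - 1 = w - 1 = -1 + w$)
$s{\left(-39 \right)} \left(-106\right) + b{\left(9,26 \right)} = \left(-1 - 39\right) \left(-106\right) - 861 = \left(-40\right) \left(-106\right) - 861 = 4240 - 861 = 3379$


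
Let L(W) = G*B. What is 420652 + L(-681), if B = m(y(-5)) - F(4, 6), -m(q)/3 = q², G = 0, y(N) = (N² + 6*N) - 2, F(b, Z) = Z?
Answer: 420652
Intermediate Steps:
y(N) = -2 + N² + 6*N
m(q) = -3*q²
B = -153 (B = -3*(-2 + (-5)² + 6*(-5))² - 1*6 = -3*(-2 + 25 - 30)² - 6 = -3*(-7)² - 6 = -3*49 - 6 = -147 - 6 = -153)
L(W) = 0 (L(W) = 0*(-153) = 0)
420652 + L(-681) = 420652 + 0 = 420652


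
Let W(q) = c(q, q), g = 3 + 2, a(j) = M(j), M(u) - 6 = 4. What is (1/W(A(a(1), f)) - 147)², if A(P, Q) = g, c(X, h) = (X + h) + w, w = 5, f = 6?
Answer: 4857616/225 ≈ 21589.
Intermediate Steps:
M(u) = 10 (M(u) = 6 + 4 = 10)
a(j) = 10
g = 5
c(X, h) = 5 + X + h (c(X, h) = (X + h) + 5 = 5 + X + h)
A(P, Q) = 5
W(q) = 5 + 2*q (W(q) = 5 + q + q = 5 + 2*q)
(1/W(A(a(1), f)) - 147)² = (1/(5 + 2*5) - 147)² = (1/(5 + 10) - 147)² = (1/15 - 147)² = (-2204/15)² = 4857616/225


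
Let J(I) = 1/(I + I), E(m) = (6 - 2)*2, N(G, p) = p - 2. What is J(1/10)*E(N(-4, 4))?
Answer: 40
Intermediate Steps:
N(G, p) = -2 + p
E(m) = 8 (E(m) = 4*2 = 8)
J(I) = 1/(2*I)
J(1/10)*E(N(-4, 4)) = (1/(2*(1/10)))*8 = (1/(2*(⅒)))*8 = ((½)*10)*8 = 5*8 = 40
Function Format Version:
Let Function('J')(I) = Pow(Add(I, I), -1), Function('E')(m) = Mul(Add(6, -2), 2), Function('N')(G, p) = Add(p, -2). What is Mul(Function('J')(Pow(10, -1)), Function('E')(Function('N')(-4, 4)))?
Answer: 40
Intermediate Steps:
Function('N')(G, p) = Add(-2, p)
Function('E')(m) = 8 (Function('E')(m) = Mul(4, 2) = 8)
Function('J')(I) = Mul(Rational(1, 2), Pow(I, -1)) (Function('J')(I) = Pow(Mul(2, I), -1) = Mul(Rational(1, 2), Pow(I, -1)))
Mul(Function('J')(Pow(10, -1)), Function('E')(Function('N')(-4, 4))) = Mul(Mul(Rational(1, 2), Pow(Pow(10, -1), -1)), 8) = Mul(Mul(Rational(1, 2), Pow(Rational(1, 10), -1)), 8) = Mul(Mul(Rational(1, 2), 10), 8) = Mul(5, 8) = 40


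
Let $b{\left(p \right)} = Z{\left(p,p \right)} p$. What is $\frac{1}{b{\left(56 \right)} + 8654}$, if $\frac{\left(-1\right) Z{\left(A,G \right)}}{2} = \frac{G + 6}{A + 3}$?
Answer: $\frac{59}{503642} \approx 0.00011715$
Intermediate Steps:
$Z{\left(A,G \right)} = - \frac{2 \left(6 + G\right)}{3 + A}$ ($Z{\left(A,G \right)} = - 2 \frac{G + 6}{A + 3} = - 2 \frac{6 + G}{3 + A} = - \frac{2 \left(6 + G\right)}{3 + A}$)
$b{\left(p \right)} = \frac{2 p \left(-6 - p\right)}{3 + p}$ ($b{\left(p \right)} = \frac{2 \left(-6 - p\right)}{3 + p} p = \frac{2 p \left(-6 - p\right)}{3 + p}$)
$\frac{1}{b{\left(56 \right)} + 8654} = \frac{1}{\left(-2\right) 56 \frac{1}{3 + 56} \left(6 + 56\right) + 8654} = \frac{1}{\left(-2\right) 56 \cdot \frac{1}{59} \cdot 62 + 8654} = \frac{1}{- \frac{6944}{59} + 8654} = \frac{1}{\frac{503642}{59}} = \frac{59}{503642}$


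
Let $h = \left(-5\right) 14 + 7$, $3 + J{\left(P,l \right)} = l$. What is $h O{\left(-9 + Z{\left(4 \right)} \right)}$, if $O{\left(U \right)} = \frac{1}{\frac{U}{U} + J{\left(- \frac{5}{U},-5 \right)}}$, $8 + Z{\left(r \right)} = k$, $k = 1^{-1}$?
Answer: $9$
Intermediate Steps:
$k = 1$
$J{\left(P,l \right)} = -3 + l$
$Z{\left(r \right)} = -7$ ($Z{\left(r \right)} = -8 + 1 = -7$)
$O{\left(U \right)} = - \frac{1}{7}$ ($O{\left(U \right)} = \frac{1}{\frac{U}{U} - 8} = \frac{1}{1 - 8} = \frac{1}{-7} = - \frac{1}{7}$)
$h = -63$ ($h = -70 + 7 = -63$)
$h O{\left(-9 + Z{\left(4 \right)} \right)} = \left(-63\right) \left(- \frac{1}{7}\right) = 9$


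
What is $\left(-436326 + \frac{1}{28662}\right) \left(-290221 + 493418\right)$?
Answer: $- \frac{2541176766867767}{28662} \approx -8.866 \cdot 10^{10}$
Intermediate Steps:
$\left(-436326 + \frac{1}{28662}\right) \left(-290221 + 493418\right) = \left(-436326 + \frac{1}{28662}\right) 203197 = \left(- \frac{12505975811}{28662}\right) 203197 = - \frac{2541176766867767}{28662}$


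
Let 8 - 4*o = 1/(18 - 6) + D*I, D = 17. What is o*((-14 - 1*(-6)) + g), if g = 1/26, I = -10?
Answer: -147315/416 ≈ -354.12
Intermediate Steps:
g = 1/26 ≈ 0.038462
o = 2135/48 (o = 2 - (1/(18 - 6) + 17*(-10))/4 = 2 - (1/12 - 170)/4 = 2 - 1/4*(-2039/12) = 2 + 2039/48 = 2135/48 ≈ 44.479)
o*((-14 - 1*(-6)) + g) = 2135*((-14 - 1*(-6)) + 1/26)/48 = 2135*((-14 + 6) + 1/26)/48 = 2135*(-8 + 1/26)/48 = (2135/48)*(-207/26) = -147315/416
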